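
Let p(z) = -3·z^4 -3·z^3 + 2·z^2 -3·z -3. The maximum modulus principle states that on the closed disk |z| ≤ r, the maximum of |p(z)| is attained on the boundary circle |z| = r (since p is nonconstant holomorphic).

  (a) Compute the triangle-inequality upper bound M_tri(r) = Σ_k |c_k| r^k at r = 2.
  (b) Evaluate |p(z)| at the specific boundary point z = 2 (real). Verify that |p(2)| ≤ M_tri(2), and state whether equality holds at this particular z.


Coefficients: c_0 = -3, c_1 = -3, c_2 = 2, c_3 = -3, c_4 = -3. Radius r = 2.
Part (a). Triangle bound: M_tri(r) = Σ_k |c_k| r^k
  = |-3|·2^0 + |-3|·2^1 + |2|·2^2 + |-3|·2^3 + |-3|·2^4
  = 3 + 6 + 8 + 24 + 48 = 89.
This bounds M(r) := max_{|z|=r} |p(z)| from above; equality holds iff all terms c_k z^k can be made to align in phase at a single z on |z|=r.
Part (b). At z = 2 (real, on the circle |z| = r):
  p(2) = (-3)·2^0 + (-3)·2^1 + (2)·2^2 + (-3)·2^3 + (-3)·2^4 = -73.
  |p(2)| = 73.
Check: |p(2)| = 73 ≤ 89 = M_tri(2). ✓ Equality does not hold at z = 2 (the coefficients have mixed signs, so the terms do not all align in phase there).

M_tri(2) = 89; |p(2)| = 73; equality at z=2: no.


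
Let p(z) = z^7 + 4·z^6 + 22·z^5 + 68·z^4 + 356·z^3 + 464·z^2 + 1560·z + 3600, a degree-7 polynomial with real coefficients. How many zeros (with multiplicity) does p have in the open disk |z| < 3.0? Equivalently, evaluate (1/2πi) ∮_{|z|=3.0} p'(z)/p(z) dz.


The zeros of p are: -2, (1 + 3i), (1 - 3i), (-3 + 3i), (-3 - 3i), (1 + 3i), (1 - 3i).
Their magnitudes are: 2, 3.162, 3.162, 4.243, 4.243, 3.162, 3.162.
Zeros with |z| < R = 3.0: -2.
Count = 1.
By the argument principle, (1/2πi) ∮_{|z|=R} p'(z)/p(z) dz equals exactly this count.

Number of zeros inside |z| < 3.0: 1.


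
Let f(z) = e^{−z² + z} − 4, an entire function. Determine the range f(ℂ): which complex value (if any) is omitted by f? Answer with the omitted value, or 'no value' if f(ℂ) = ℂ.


Little Picard bounds the complement of f(ℂ) to at most one point.
The exponent g(z) = −z² + z is a nonconstant polynomial, hence surjective onto ℂ. So e^{g(z)} takes every value in {e^w : w ∈ ℂ} = ℂ ∖ {0}. Adding -4 shifts the range to ℂ ∖ {-4}. f omits exactly -4.

Omitted value: -4.


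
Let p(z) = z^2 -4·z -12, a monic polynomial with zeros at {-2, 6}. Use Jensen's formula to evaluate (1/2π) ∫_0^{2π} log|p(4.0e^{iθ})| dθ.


Zeros: -2, 6; r = 4.0.
Inside |z| < r: -2. Outside (|z| ≥ r): 6.
p(0) = -12, so log|p(0)| = log(12) = 2.4849.
Apply Jensen: I(r) = log|p(0)| + Σ_k log(r/|z_k|), summed over zeros inside |z| < r.
  log(r/|z_k|) for z_k = -2: log(4.0/2) = 0.6931
  Outside zeros (6) contribute nothing to the Jensen sum.
Sum over inside zeros: 0.6931.
I(r) = log|p(0)| + (inside sum) = 2.4849 + 0.6931 = 3.1781.
Note: since some zeros are outside |z| ≤ r, the simplified n·log(r) form does NOT apply — only the inside zeros contribute.

I(r) ≈ 3.1781.


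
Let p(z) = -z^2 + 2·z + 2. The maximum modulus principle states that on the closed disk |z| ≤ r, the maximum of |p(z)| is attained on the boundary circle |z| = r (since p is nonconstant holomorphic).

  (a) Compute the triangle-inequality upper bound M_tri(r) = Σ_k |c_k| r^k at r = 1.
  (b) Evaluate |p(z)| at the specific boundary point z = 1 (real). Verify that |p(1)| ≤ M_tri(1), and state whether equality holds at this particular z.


Coefficients: c_0 = 2, c_1 = 2, c_2 = -1. Radius r = 1.
Part (a). Triangle bound: M_tri(r) = Σ_k |c_k| r^k
  = |2|·1^0 + |2|·1^1 + |-1|·1^2
  = 2 + 2 + 1 = 5.
This bounds M(r) := max_{|z|=r} |p(z)| from above; equality holds iff all terms c_k z^k can be made to align in phase at a single z on |z|=r.
Part (b). At z = 1 (real, on the circle |z| = r):
  p(1) = (2)·1^0 + (2)·1^1 + (-1)·1^2 = 3.
  |p(1)| = 3.
Check: |p(1)| = 3 ≤ 5 = M_tri(1). ✓ Equality does not hold at z = 1 (the coefficients have mixed signs, so the terms do not all align in phase there).

M_tri(1) = 5; |p(1)| = 3; equality at z=1: no.


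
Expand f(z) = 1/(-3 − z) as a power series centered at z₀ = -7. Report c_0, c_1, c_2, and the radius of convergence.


Let w = z − z₀, so z = z₀ + w.
Then -3 − z = -3 − (z₀ + w) = (-3 − z₀) − w = 4 − w.
f(z) = 1/(4 − w) = (1/(4)) · 1/(1 − w/(4)) = Σ_{n≥0} w^n / (4)^(n+1).
So c_n = 1/(4)^(n+1):
  c_0 = 1/(4)^1 = 1/4.
  c_1 = 1/(4)^2 = 1/16.
  c_2 = 1/(4)^3 = 1/64.
The series is valid for |w/d| < 1, i.e. |z − z₀| < |d|.
Radius of convergence: R = |-3 − z₀| = |4| = 4 (distance from z₀ to the singularity z = -3).

c_0 = 1/4, c_1 = 1/16, c_2 = 1/64; R = 4.


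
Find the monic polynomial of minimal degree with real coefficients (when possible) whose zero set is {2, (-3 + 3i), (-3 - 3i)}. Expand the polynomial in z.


The polynomial is p(z) = ∏_{α ∈ S} (z − α), where S = {2, (-3 + 3i), (-3 - 3i)}.
Expanding the product yields: p(z) = z^3 + 4·z^2 + 6·z -36.
Note conjugate pairs combine to real quadratics: (z − (-3+3i))(z − (-3−3i)) = z² + 6z + 18.
The resulting polynomial has degree 3 and real coefficients as required.

p(z) = z^3 + 4·z^2 + 6·z -36.


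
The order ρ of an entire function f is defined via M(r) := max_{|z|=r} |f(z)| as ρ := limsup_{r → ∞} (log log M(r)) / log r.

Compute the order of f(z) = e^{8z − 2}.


|e^{8z − 2}| = e^{Re(8·z) + -2} ≤ e^{8|z|^1 + -2} = e^{8r^1 + -2} on |z| = r, so ρ ≤ 1. Choosing z on |z|=r so that 8·z is real positive (always possible by picking arg z appropriately) gives |f(z)| = e^{8r^1 + -2}, matching the bound. The additive constant -2 does not affect log log M(r) ~ 1·log r. Hence ρ = 1.
Therefore ρ = 1.

Order ρ = 1.


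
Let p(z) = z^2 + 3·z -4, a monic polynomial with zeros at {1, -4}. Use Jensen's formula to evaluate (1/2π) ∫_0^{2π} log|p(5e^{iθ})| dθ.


Zeros: -4, 1; r = 5.
Inside |z| < r: -4, 1. Outside (|z| ≥ r): ∅.
p(0) = -4, so log|p(0)| = log(4) = 1.3863.
Apply Jensen: I(r) = log|p(0)| + Σ_k log(r/|z_k|), summed over zeros inside |z| < r.
  log(r/|z_k|) for z_k = 1: log(5/1) = 1.6094
  log(r/|z_k|) for z_k = -4: log(5/4) = 0.2231
Sum over inside zeros: 1.8326.
I(r) = log|p(0)| + (inside sum) = 1.3863 + 1.8326 = 3.2189.
Closed form (all zeros inside, monic): I(r) = n·log(r) = 2·log(5) = 3.2189. ✓

I(r) ≈ 3.2189.


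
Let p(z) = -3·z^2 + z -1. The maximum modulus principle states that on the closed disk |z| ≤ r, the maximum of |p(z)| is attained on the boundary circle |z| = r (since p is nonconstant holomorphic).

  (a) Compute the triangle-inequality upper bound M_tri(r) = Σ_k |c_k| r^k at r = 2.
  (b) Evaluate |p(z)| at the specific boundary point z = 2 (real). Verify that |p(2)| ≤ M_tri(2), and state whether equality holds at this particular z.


Coefficients: c_0 = -1, c_1 = 1, c_2 = -3. Radius r = 2.
Part (a). Triangle bound: M_tri(r) = Σ_k |c_k| r^k
  = |-1|·2^0 + |1|·2^1 + |-3|·2^2
  = 1 + 2 + 12 = 15.
This bounds M(r) := max_{|z|=r} |p(z)| from above; equality holds iff all terms c_k z^k can be made to align in phase at a single z on |z|=r.
Part (b). At z = 2 (real, on the circle |z| = r):
  p(2) = (-1)·2^0 + (1)·2^1 + (-3)·2^2 = -11.
  |p(2)| = 11.
Check: |p(2)| = 11 ≤ 15 = M_tri(2). ✓ Equality does not hold at z = 2 (the coefficients have mixed signs, so the terms do not all align in phase there).

M_tri(2) = 15; |p(2)| = 11; equality at z=2: no.


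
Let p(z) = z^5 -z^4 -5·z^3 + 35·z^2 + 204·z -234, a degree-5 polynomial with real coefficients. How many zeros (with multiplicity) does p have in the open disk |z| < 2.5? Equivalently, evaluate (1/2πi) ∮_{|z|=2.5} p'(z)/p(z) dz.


The zeros of p are: (3 + 3i), (3 - 3i), (-3 + 2i), (-3 - 2i), 1.
Their magnitudes are: 4.243, 4.243, 3.606, 3.606, 1.
Zeros with |z| < R = 2.5: 1.
Count = 1.
By the argument principle, (1/2πi) ∮_{|z|=R} p'(z)/p(z) dz equals exactly this count.

Number of zeros inside |z| < 2.5: 1.


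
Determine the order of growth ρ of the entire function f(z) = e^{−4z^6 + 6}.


|e^{−4z^6 + 6}| = e^{Re(-4·z^6) + 6} ≤ e^{4|z|^6 + 6} = e^{4r^6 + 6} on |z| = r, so ρ ≤ 6. Choosing z on |z|=r so that -4·z^6 is real positive (always possible by picking arg z appropriately) gives |f(z)| = e^{4r^6 + 6}, matching the bound. The additive constant 6 does not affect log log M(r) ~ 6·log r. Hence ρ = 6.
Therefore ρ = 6.

Order ρ = 6.


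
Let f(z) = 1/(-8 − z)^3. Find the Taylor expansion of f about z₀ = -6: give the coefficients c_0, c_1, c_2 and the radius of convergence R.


Let w = z − z₀, so z = z₀ + w.
Then -8 − z = -8 − (z₀ + w) = (-8 − z₀) − w = -2 − w.
f(z) = 1/(-2 − w)^3 = (1/(-2)^3) · (1 − w/(-2))^{−3}.
By the binomial series (1−u)^{−3} = Σ_{n≥0} C(n+2, 2) u^n for |u|<1, with u = w/(-2):
  c_n = C(n+2, 2) / (-2)^(n+3).
  c_0 = 1/(-2)^3 = -1/8.
  c_1 = 3/(-2)^4 = 3/16.
  c_2 = 6/(-2)^5 = -3/16.
The series is valid for |w/d| < 1, i.e. |z − z₀| < |d|.
Radius of convergence: R = |-8 − z₀| = |-2| = 2 (distance from z₀ to the singularity z = -8).

c_0 = -1/8, c_1 = 3/16, c_2 = -3/16; R = 2.


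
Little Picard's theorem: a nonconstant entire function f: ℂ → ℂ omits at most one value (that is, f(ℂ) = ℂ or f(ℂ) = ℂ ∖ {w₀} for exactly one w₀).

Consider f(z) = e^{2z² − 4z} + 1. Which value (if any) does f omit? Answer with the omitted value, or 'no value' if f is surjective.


Little Picard bounds the complement of f(ℂ) to at most one point.
The exponent g(z) = 2z² − 4z is a nonconstant polynomial, hence surjective onto ℂ. So e^{g(z)} takes every value in {e^w : w ∈ ℂ} = ℂ ∖ {0}. Adding 1 shifts the range to ℂ ∖ {1}. f omits exactly 1.

Omitted value: 1.


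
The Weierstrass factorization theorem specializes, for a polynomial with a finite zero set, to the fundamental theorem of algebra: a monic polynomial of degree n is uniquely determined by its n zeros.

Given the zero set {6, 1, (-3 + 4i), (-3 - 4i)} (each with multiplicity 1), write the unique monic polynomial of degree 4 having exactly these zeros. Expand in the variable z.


The polynomial is p(z) = ∏_{α ∈ S} (z − α), where S = {6, 1, (-3 + 4i), (-3 - 4i)}.
Expanding the product yields: p(z) = z^4 -z^3 -11·z^2 -139·z + 150.
Note conjugate pairs combine to real quadratics: (z − (-3+4i))(z − (-3−4i)) = z² + 6z + 25.
The resulting polynomial has degree 4 and real coefficients as required.

p(z) = z^4 -z^3 -11·z^2 -139·z + 150.


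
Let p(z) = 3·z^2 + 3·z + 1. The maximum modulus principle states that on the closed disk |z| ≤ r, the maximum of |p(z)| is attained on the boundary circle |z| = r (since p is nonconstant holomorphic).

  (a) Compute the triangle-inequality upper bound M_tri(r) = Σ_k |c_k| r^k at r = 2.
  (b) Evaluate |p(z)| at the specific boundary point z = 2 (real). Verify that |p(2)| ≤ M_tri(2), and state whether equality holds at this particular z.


Coefficients: c_0 = 1, c_1 = 3, c_2 = 3. Radius r = 2.
Part (a). Triangle bound: M_tri(r) = Σ_k |c_k| r^k
  = |1|·2^0 + |3|·2^1 + |3|·2^2
  = 1 + 6 + 12 = 19.
This bounds M(r) := max_{|z|=r} |p(z)| from above; equality holds iff all terms c_k z^k can be made to align in phase at a single z on |z|=r.
Part (b). At z = 2 (real, on the circle |z| = r):
  p(2) = (1)·2^0 + (3)·2^1 + (3)·2^2 = 19.
  |p(2)| = 19.
Since all nonzero coefficients share the same sign, |p(2)| = 19 = M_tri(2); the triangle bound is attained at z = 2, so in fact M(r) = 19.

M_tri(2) = 19; |p(2)| = 19; equality at z=2: yes.


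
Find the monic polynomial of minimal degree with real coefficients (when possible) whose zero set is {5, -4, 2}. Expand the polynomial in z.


The polynomial is p(z) = ∏_{α ∈ S} (z − α), where S = {5, -4, 2}.
Expanding the product yields: p(z) = z^3 -3·z^2 -18·z + 40.
The resulting polynomial has degree 3 and real coefficients as required.

p(z) = z^3 -3·z^2 -18·z + 40.


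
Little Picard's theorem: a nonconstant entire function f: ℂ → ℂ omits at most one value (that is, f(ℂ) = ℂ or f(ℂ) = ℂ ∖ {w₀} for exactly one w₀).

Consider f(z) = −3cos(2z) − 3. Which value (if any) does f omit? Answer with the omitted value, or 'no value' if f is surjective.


Little Picard bounds the complement of f(ℂ) to at most one point.
cos is entire and surjective onto ℂ: for every w ∈ ℂ, cos(ζ) = w has a solution ζ ∈ ℂ (e.g., via the complex inverse arccos). With ζ = 2z this gives z = ζ/(2). Then -3·cos(2z) takes every value in -3·ℂ = ℂ, and adding -3 is a bijection of ℂ. So f is surjective and omits no value. (Note: only on the real line is cos bounded by [−1, 1].)

Omitted value: no value.


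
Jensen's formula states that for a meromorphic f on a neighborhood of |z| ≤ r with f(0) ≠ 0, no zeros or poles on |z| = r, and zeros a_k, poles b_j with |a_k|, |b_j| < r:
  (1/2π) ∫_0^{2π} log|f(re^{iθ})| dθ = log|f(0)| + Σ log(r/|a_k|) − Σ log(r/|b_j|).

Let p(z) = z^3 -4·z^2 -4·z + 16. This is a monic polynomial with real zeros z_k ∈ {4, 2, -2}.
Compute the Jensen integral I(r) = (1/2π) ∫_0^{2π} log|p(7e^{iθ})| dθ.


Zeros: -2, 2, 4; r = 7.
Inside |z| < r: -2, 2, 4. Outside (|z| ≥ r): ∅.
p(0) = 16, so log|p(0)| = log(16) = 2.7726.
Apply Jensen: I(r) = log|p(0)| + Σ_k log(r/|z_k|), summed over zeros inside |z| < r.
  log(r/|z_k|) for z_k = 4: log(7/4) = 0.5596
  log(r/|z_k|) for z_k = 2: log(7/2) = 1.2528
  log(r/|z_k|) for z_k = -2: log(7/2) = 1.2528
Sum over inside zeros: 3.0651.
I(r) = log|p(0)| + (inside sum) = 2.7726 + 3.0651 = 5.8377.
Closed form (all zeros inside, monic): I(r) = n·log(r) = 3·log(7) = 5.8377. ✓

I(r) ≈ 5.8377.


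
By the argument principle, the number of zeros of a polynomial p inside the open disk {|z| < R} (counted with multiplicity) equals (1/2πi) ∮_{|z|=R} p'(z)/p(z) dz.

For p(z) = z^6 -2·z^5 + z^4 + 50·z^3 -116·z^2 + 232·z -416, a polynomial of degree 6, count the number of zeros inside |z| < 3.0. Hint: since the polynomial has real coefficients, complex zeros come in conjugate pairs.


The zeros of p are: -4, (2 + 3i), (2 - 3i), (0 + 2i), (0 - 2i), 2.
Their magnitudes are: 4, 3.606, 3.606, 2, 2, 2.
Zeros with |z| < R = 3.0: (0 + 2i), (0 - 2i), 2.
Count = 3.
By the argument principle, (1/2πi) ∮_{|z|=R} p'(z)/p(z) dz equals exactly this count.

Number of zeros inside |z| < 3.0: 3.


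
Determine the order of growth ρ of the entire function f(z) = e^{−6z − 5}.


|e^{−6z − 5}| = e^{Re(-6·z) + -5} ≤ e^{6|z|^1 + -5} = e^{6r^1 + -5} on |z| = r, so ρ ≤ 1. Choosing z on |z|=r so that -6·z is real positive (always possible by picking arg z appropriately) gives |f(z)| = e^{6r^1 + -5}, matching the bound. The additive constant -5 does not affect log log M(r) ~ 1·log r. Hence ρ = 1.
Therefore ρ = 1.

Order ρ = 1.


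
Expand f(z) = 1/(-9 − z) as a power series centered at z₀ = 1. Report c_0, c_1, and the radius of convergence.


Let w = z − z₀, so z = z₀ + w.
Then -9 − z = -9 − (z₀ + w) = (-9 − z₀) − w = -10 − w.
f(z) = 1/(-10 − w) = (1/(-10)) · 1/(1 − w/(-10)) = Σ_{n≥0} w^n / (-10)^(n+1).
So c_n = 1/(-10)^(n+1):
  c_0 = 1/(-10)^1 = -1/10.
  c_1 = 1/(-10)^2 = 1/100.
The series is valid for |w/d| < 1, i.e. |z − z₀| < |d|.
Radius of convergence: R = |-9 − z₀| = |-10| = 10 (distance from z₀ to the singularity z = -9).

c_0 = -1/10, c_1 = 1/100; R = 10.


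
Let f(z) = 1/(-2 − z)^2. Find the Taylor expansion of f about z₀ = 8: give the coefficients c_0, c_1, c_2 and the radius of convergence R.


Let w = z − z₀, so z = z₀ + w.
Then -2 − z = -2 − (z₀ + w) = (-2 − z₀) − w = -10 − w.
f(z) = 1/(-10 − w)^2 = (1/(-10)^2) · (1 − w/(-10))^{−2}.
By the binomial series (1−u)^{−2} = Σ_{n≥0} C(n+1, 1) u^n for |u|<1, with u = w/(-10):
  c_n = C(n+1, 1) / (-10)^(n+2).
  c_0 = 1/(-10)^2 = 1/100.
  c_1 = 2/(-10)^3 = -1/500.
  c_2 = 3/(-10)^4 = 3/10000.
The series is valid for |w/d| < 1, i.e. |z − z₀| < |d|.
Radius of convergence: R = |-2 − z₀| = |-10| = 10 (distance from z₀ to the singularity z = -2).

c_0 = 1/100, c_1 = -1/500, c_2 = 3/10000; R = 10.


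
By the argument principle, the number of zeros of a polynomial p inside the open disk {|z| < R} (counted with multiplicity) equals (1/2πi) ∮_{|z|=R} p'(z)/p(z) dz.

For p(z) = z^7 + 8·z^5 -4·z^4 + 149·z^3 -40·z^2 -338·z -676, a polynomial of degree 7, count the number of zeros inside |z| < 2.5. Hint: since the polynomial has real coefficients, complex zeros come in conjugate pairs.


The zeros of p are: (2 + 3i), (2 - 3i), 2, (-2 + 3i), (-2 - 3i), (-1 + 1i), (-1 - 1i).
Their magnitudes are: 3.606, 3.606, 2, 3.606, 3.606, 1.414, 1.414.
Zeros with |z| < R = 2.5: 2, (-1 + 1i), (-1 - 1i).
Count = 3.
By the argument principle, (1/2πi) ∮_{|z|=R} p'(z)/p(z) dz equals exactly this count.

Number of zeros inside |z| < 2.5: 3.


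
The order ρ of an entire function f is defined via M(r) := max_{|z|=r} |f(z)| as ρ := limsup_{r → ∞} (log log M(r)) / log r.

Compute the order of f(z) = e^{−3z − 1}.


|e^{−3z − 1}| = e^{Re(-3·z) + -1} ≤ e^{3|z|^1 + -1} = e^{3r^1 + -1} on |z| = r, so ρ ≤ 1. Choosing z on |z|=r so that -3·z is real positive (always possible by picking arg z appropriately) gives |f(z)| = e^{3r^1 + -1}, matching the bound. The additive constant -1 does not affect log log M(r) ~ 1·log r. Hence ρ = 1.
Therefore ρ = 1.

Order ρ = 1.


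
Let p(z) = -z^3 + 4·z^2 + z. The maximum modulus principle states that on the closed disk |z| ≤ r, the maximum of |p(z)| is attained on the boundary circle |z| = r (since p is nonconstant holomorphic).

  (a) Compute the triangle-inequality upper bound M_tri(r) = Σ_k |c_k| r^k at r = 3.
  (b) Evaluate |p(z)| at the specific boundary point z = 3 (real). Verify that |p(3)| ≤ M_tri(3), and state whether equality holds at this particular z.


Coefficients: c_0 = 0, c_1 = 1, c_2 = 4, c_3 = -1. Radius r = 3.
Part (a). Triangle bound: M_tri(r) = Σ_k |c_k| r^k
  = |0|·3^0 + |1|·3^1 + |4|·3^2 + |-1|·3^3
  = 0 + 3 + 36 + 27 = 66.
This bounds M(r) := max_{|z|=r} |p(z)| from above; equality holds iff all terms c_k z^k can be made to align in phase at a single z on |z|=r.
Part (b). At z = 3 (real, on the circle |z| = r):
  p(3) = (0)·3^0 + (1)·3^1 + (4)·3^2 + (-1)·3^3 = 12.
  |p(3)| = 12.
Check: |p(3)| = 12 ≤ 66 = M_tri(3). ✓ Equality does not hold at z = 3 (the coefficients have mixed signs, so the terms do not all align in phase there).

M_tri(3) = 66; |p(3)| = 12; equality at z=3: no.


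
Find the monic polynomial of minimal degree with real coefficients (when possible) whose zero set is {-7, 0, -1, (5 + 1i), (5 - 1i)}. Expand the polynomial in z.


The polynomial is p(z) = ∏_{α ∈ S} (z − α), where S = {-7, 0, -1, (5 + 1i), (5 - 1i)}.
Expanding the product yields: p(z) = z^5 -2·z^4 -47·z^3 + 138·z^2 + 182·z.
Note conjugate pairs combine to real quadratics: (z − (5+1i))(z − (5−1i)) = z² − 10z + 26.
The resulting polynomial has degree 5 and real coefficients as required.

p(z) = z^5 -2·z^4 -47·z^3 + 138·z^2 + 182·z.


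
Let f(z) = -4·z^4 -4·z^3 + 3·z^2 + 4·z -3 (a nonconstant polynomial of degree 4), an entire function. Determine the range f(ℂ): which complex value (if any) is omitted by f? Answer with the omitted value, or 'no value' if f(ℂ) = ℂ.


Little Picard bounds the complement of f(ℂ) to at most one point.
For every w ∈ ℂ, the equation p(z) − w = 0 is a nonconstant polynomial in z and hence has at least one root by the fundamental theorem of algebra. So p is surjective onto ℂ, omitting no value.

Omitted value: no value.


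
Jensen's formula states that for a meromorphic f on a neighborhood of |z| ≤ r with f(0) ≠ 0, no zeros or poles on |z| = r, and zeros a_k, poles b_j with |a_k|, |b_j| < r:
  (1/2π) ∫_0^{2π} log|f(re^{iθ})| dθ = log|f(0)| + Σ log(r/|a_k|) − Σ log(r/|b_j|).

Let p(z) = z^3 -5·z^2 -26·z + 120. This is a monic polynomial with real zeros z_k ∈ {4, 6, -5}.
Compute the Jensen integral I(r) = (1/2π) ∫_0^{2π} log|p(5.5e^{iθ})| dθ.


Zeros: -5, 4, 6; r = 5.5.
Inside |z| < r: -5, 4. Outside (|z| ≥ r): 6.
p(0) = 120, so log|p(0)| = log(120) = 4.7875.
Apply Jensen: I(r) = log|p(0)| + Σ_k log(r/|z_k|), summed over zeros inside |z| < r.
  log(r/|z_k|) for z_k = 4: log(5.5/4) = 0.3185
  log(r/|z_k|) for z_k = -5: log(5.5/5) = 0.0953
  Outside zeros (6) contribute nothing to the Jensen sum.
Sum over inside zeros: 0.4138.
I(r) = log|p(0)| + (inside sum) = 4.7875 + 0.4138 = 5.2013.
Note: since some zeros are outside |z| ≤ r, the simplified n·log(r) form does NOT apply — only the inside zeros contribute.

I(r) ≈ 5.2013.


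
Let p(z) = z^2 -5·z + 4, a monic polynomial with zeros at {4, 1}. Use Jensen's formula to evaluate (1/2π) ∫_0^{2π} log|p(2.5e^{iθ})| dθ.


Zeros: 1, 4; r = 2.5.
Inside |z| < r: 1. Outside (|z| ≥ r): 4.
p(0) = 4, so log|p(0)| = log(4) = 1.3863.
Apply Jensen: I(r) = log|p(0)| + Σ_k log(r/|z_k|), summed over zeros inside |z| < r.
  log(r/|z_k|) for z_k = 1: log(2.5/1) = 0.9163
  Outside zeros (4) contribute nothing to the Jensen sum.
Sum over inside zeros: 0.9163.
I(r) = log|p(0)| + (inside sum) = 1.3863 + 0.9163 = 2.3026.
Note: since some zeros are outside |z| ≤ r, the simplified n·log(r) form does NOT apply — only the inside zeros contribute.

I(r) ≈ 2.3026.


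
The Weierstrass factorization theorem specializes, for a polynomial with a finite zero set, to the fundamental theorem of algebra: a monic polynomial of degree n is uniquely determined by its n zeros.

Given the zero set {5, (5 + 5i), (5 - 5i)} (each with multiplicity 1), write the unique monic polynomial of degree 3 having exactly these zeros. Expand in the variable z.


The polynomial is p(z) = ∏_{α ∈ S} (z − α), where S = {5, (5 + 5i), (5 - 5i)}.
Expanding the product yields: p(z) = z^3 -15·z^2 + 100·z -250.
Note conjugate pairs combine to real quadratics: (z − (5+5i))(z − (5−5i)) = z² − 10z + 50.
The resulting polynomial has degree 3 and real coefficients as required.

p(z) = z^3 -15·z^2 + 100·z -250.


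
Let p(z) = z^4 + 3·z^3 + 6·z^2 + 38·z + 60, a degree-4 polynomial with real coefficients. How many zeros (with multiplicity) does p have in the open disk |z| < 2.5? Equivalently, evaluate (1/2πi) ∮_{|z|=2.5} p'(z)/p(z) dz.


The zeros of p are: (1 + 3i), (1 - 3i), -3, -2.
Their magnitudes are: 3.162, 3.162, 3, 2.
Zeros with |z| < R = 2.5: -2.
Count = 1.
By the argument principle, (1/2πi) ∮_{|z|=R} p'(z)/p(z) dz equals exactly this count.

Number of zeros inside |z| < 2.5: 1.


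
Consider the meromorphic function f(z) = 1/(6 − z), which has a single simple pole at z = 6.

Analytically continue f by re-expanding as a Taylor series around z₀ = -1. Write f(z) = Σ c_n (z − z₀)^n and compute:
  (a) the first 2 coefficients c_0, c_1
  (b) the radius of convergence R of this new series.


Let w = z − z₀, so z = z₀ + w.
Then 6 − z = 6 − (z₀ + w) = (6 − z₀) − w = 7 − w.
f(z) = 1/(7 − w) = (1/(7)) · 1/(1 − w/(7)) = Σ_{n≥0} w^n / (7)^(n+1).
So c_n = 1/(7)^(n+1):
  c_0 = 1/(7)^1 = 1/7.
  c_1 = 1/(7)^2 = 1/49.
The series is valid for |w/d| < 1, i.e. |z − z₀| < |d|.
Radius of convergence: R = |6 − z₀| = |7| = 7 (distance from z₀ to the singularity z = 6).

c_0 = 1/7, c_1 = 1/49; R = 7.


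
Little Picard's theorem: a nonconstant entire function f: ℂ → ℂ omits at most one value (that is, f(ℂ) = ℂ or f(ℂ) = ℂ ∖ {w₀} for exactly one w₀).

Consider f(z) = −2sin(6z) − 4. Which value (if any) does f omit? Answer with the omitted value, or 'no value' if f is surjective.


Little Picard bounds the complement of f(ℂ) to at most one point.
sin is entire and surjective onto ℂ: for every w ∈ ℂ, sin(ζ) = w has a solution ζ ∈ ℂ (e.g., via the complex inverse arcsin). With ζ = 6z this gives z = ζ/(6). Then -2·sin(6z) takes every value in -2·ℂ = ℂ, and adding -4 is a bijection of ℂ. So f is surjective and omits no value. (Note: only on the real line is sin bounded by [−1, 1].)

Omitted value: no value.


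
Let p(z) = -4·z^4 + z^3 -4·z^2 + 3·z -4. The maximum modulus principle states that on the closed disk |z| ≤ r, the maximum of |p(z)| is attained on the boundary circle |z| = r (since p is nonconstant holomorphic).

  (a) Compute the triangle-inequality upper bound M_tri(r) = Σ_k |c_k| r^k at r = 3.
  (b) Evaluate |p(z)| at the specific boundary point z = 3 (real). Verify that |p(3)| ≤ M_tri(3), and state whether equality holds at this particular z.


Coefficients: c_0 = -4, c_1 = 3, c_2 = -4, c_3 = 1, c_4 = -4. Radius r = 3.
Part (a). Triangle bound: M_tri(r) = Σ_k |c_k| r^k
  = |-4|·3^0 + |3|·3^1 + |-4|·3^2 + |1|·3^3 + |-4|·3^4
  = 4 + 9 + 36 + 27 + 324 = 400.
This bounds M(r) := max_{|z|=r} |p(z)| from above; equality holds iff all terms c_k z^k can be made to align in phase at a single z on |z|=r.
Part (b). At z = 3 (real, on the circle |z| = r):
  p(3) = (-4)·3^0 + (3)·3^1 + (-4)·3^2 + (1)·3^3 + (-4)·3^4 = -328.
  |p(3)| = 328.
Check: |p(3)| = 328 ≤ 400 = M_tri(3). ✓ Equality does not hold at z = 3 (the coefficients have mixed signs, so the terms do not all align in phase there).

M_tri(3) = 400; |p(3)| = 328; equality at z=3: no.


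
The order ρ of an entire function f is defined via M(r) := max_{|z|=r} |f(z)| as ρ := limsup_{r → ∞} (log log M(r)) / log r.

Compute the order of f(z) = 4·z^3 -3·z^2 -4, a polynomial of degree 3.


|f(z)| ≤ Σ|c_k|·r^k = O(r^3) as r → ∞. Polynomial growth is O(e^{r^ε}) for every ε > 0 (since r^3/e^{r^ε} → 0), so ρ ≤ ε for all ε > 0, i.e. ρ = 0. Every nonconstant polynomial has order 0.
Therefore ρ = 0.

Order ρ = 0.


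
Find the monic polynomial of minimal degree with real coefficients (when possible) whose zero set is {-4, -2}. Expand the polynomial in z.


The polynomial is p(z) = ∏_{α ∈ S} (z − α), where S = {-4, -2}.
Expanding the product yields: p(z) = z^2 + 6·z + 8.
The resulting polynomial has degree 2 and real coefficients as required.

p(z) = z^2 + 6·z + 8.


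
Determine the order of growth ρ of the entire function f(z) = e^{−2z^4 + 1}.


|e^{−2z^4 + 1}| = e^{Re(-2·z^4) + 1} ≤ e^{2|z|^4 + 1} = e^{2r^4 + 1} on |z| = r, so ρ ≤ 4. Choosing z on |z|=r so that -2·z^4 is real positive (always possible by picking arg z appropriately) gives |f(z)| = e^{2r^4 + 1}, matching the bound. The additive constant 1 does not affect log log M(r) ~ 4·log r. Hence ρ = 4.
Therefore ρ = 4.

Order ρ = 4.


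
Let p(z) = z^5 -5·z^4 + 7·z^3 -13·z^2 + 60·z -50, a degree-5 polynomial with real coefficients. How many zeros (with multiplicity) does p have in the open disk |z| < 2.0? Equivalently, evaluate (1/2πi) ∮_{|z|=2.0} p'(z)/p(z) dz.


The zeros of p are: (3 + 1i), (3 - 1i), (-1 + 2i), (-1 - 2i), 1.
Their magnitudes are: 3.162, 3.162, 2.236, 2.236, 1.
Zeros with |z| < R = 2.0: 1.
Count = 1.
By the argument principle, (1/2πi) ∮_{|z|=R} p'(z)/p(z) dz equals exactly this count.

Number of zeros inside |z| < 2.0: 1.


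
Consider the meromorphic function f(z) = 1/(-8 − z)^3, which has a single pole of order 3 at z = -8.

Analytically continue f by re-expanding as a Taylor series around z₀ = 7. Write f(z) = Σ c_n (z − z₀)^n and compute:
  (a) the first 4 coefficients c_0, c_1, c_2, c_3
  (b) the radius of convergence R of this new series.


Let w = z − z₀, so z = z₀ + w.
Then -8 − z = -8 − (z₀ + w) = (-8 − z₀) − w = -15 − w.
f(z) = 1/(-15 − w)^3 = (1/(-15)^3) · (1 − w/(-15))^{−3}.
By the binomial series (1−u)^{−3} = Σ_{n≥0} C(n+2, 2) u^n for |u|<1, with u = w/(-15):
  c_n = C(n+2, 2) / (-15)^(n+3).
  c_0 = 1/(-15)^3 = -1/3375.
  c_1 = 3/(-15)^4 = 1/16875.
  c_2 = 6/(-15)^5 = -2/253125.
  c_3 = 10/(-15)^6 = 2/2278125.
The series is valid for |w/d| < 1, i.e. |z − z₀| < |d|.
Radius of convergence: R = |-8 − z₀| = |-15| = 15 (distance from z₀ to the singularity z = -8).

c_0 = -1/3375, c_1 = 1/16875, c_2 = -2/253125, c_3 = 2/2278125; R = 15.


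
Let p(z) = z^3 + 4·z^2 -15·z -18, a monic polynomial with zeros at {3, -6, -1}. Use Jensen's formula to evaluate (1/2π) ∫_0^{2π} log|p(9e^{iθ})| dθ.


Zeros: -6, -1, 3; r = 9.
Inside |z| < r: -6, -1, 3. Outside (|z| ≥ r): ∅.
p(0) = -18, so log|p(0)| = log(18) = 2.8904.
Apply Jensen: I(r) = log|p(0)| + Σ_k log(r/|z_k|), summed over zeros inside |z| < r.
  log(r/|z_k|) for z_k = 3: log(9/3) = 1.0986
  log(r/|z_k|) for z_k = -6: log(9/6) = 0.4055
  log(r/|z_k|) for z_k = -1: log(9/1) = 2.1972
Sum over inside zeros: 3.7013.
I(r) = log|p(0)| + (inside sum) = 2.8904 + 3.7013 = 6.5917.
Closed form (all zeros inside, monic): I(r) = n·log(r) = 3·log(9) = 6.5917. ✓

I(r) ≈ 6.5917.


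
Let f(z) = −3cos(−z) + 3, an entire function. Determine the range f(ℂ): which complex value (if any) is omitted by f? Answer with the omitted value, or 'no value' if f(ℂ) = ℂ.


Little Picard bounds the complement of f(ℂ) to at most one point.
cos is entire and surjective onto ℂ: for every w ∈ ℂ, cos(ζ) = w has a solution ζ ∈ ℂ (e.g., via the complex inverse arccos). With ζ = −z this gives z = ζ/(-1). Then -3·cos(−z) takes every value in -3·ℂ = ℂ, and adding 3 is a bijection of ℂ. So f is surjective and omits no value. (Note: only on the real line is cos bounded by [−1, 1].)

Omitted value: no value.


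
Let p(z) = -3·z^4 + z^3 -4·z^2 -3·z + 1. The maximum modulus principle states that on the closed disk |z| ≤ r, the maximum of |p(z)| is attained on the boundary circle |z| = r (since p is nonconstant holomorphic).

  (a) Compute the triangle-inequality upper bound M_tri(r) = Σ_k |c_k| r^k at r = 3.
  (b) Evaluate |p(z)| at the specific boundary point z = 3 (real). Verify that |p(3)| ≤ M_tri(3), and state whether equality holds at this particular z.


Coefficients: c_0 = 1, c_1 = -3, c_2 = -4, c_3 = 1, c_4 = -3. Radius r = 3.
Part (a). Triangle bound: M_tri(r) = Σ_k |c_k| r^k
  = |1|·3^0 + |-3|·3^1 + |-4|·3^2 + |1|·3^3 + |-3|·3^4
  = 1 + 9 + 36 + 27 + 243 = 316.
This bounds M(r) := max_{|z|=r} |p(z)| from above; equality holds iff all terms c_k z^k can be made to align in phase at a single z on |z|=r.
Part (b). At z = 3 (real, on the circle |z| = r):
  p(3) = (1)·3^0 + (-3)·3^1 + (-4)·3^2 + (1)·3^3 + (-3)·3^4 = -260.
  |p(3)| = 260.
Check: |p(3)| = 260 ≤ 316 = M_tri(3). ✓ Equality does not hold at z = 3 (the coefficients have mixed signs, so the terms do not all align in phase there).

M_tri(3) = 316; |p(3)| = 260; equality at z=3: no.


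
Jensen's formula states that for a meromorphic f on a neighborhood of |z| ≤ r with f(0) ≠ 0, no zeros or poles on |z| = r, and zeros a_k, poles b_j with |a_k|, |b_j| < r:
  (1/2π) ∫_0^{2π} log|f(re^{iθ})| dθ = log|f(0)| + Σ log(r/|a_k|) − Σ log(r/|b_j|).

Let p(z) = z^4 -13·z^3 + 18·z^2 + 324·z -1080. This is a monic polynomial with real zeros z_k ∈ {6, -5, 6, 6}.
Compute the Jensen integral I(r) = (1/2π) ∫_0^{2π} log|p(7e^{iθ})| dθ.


Zeros: -5, 6, 6, 6; r = 7.
Inside |z| < r: -5, 6, 6, 6. Outside (|z| ≥ r): ∅.
p(0) = -1080, so log|p(0)| = log(1080) = 6.9847.
Apply Jensen: I(r) = log|p(0)| + Σ_k log(r/|z_k|), summed over zeros inside |z| < r.
  log(r/|z_k|) for z_k = 6: log(7/6) = 0.1542
  log(r/|z_k|) for z_k = -5: log(7/5) = 0.3365
  log(r/|z_k|) for z_k = 6: log(7/6) = 0.1542
  log(r/|z_k|) for z_k = 6: log(7/6) = 0.1542
Sum over inside zeros: 0.7989.
I(r) = log|p(0)| + (inside sum) = 6.9847 + 0.7989 = 7.7836.
Closed form (all zeros inside, monic): I(r) = n·log(r) = 4·log(7) = 7.7836. ✓

I(r) ≈ 7.7836.


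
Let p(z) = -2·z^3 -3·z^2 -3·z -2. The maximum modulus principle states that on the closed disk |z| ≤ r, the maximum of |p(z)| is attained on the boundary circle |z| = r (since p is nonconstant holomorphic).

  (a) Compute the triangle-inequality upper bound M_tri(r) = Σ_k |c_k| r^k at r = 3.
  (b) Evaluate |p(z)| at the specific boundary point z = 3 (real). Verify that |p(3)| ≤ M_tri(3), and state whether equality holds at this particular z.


Coefficients: c_0 = -2, c_1 = -3, c_2 = -3, c_3 = -2. Radius r = 3.
Part (a). Triangle bound: M_tri(r) = Σ_k |c_k| r^k
  = |-2|·3^0 + |-3|·3^1 + |-3|·3^2 + |-2|·3^3
  = 2 + 9 + 27 + 54 = 92.
This bounds M(r) := max_{|z|=r} |p(z)| from above; equality holds iff all terms c_k z^k can be made to align in phase at a single z on |z|=r.
Part (b). At z = 3 (real, on the circle |z| = r):
  p(3) = (-2)·3^0 + (-3)·3^1 + (-3)·3^2 + (-2)·3^3 = -92.
  |p(3)| = 92.
Since all nonzero coefficients share the same sign, |p(3)| = 92 = M_tri(3); the triangle bound is attained at z = 3, so in fact M(r) = 92.

M_tri(3) = 92; |p(3)| = 92; equality at z=3: yes.


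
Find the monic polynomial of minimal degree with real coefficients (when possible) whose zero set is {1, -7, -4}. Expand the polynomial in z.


The polynomial is p(z) = ∏_{α ∈ S} (z − α), where S = {1, -7, -4}.
Expanding the product yields: p(z) = z^3 + 10·z^2 + 17·z -28.
The resulting polynomial has degree 3 and real coefficients as required.

p(z) = z^3 + 10·z^2 + 17·z -28.


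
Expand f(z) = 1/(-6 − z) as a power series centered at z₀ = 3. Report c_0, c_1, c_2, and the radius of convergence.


Let w = z − z₀, so z = z₀ + w.
Then -6 − z = -6 − (z₀ + w) = (-6 − z₀) − w = -9 − w.
f(z) = 1/(-9 − w) = (1/(-9)) · 1/(1 − w/(-9)) = Σ_{n≥0} w^n / (-9)^(n+1).
So c_n = 1/(-9)^(n+1):
  c_0 = 1/(-9)^1 = -1/9.
  c_1 = 1/(-9)^2 = 1/81.
  c_2 = 1/(-9)^3 = -1/729.
The series is valid for |w/d| < 1, i.e. |z − z₀| < |d|.
Radius of convergence: R = |-6 − z₀| = |-9| = 9 (distance from z₀ to the singularity z = -6).

c_0 = -1/9, c_1 = 1/81, c_2 = -1/729; R = 9.


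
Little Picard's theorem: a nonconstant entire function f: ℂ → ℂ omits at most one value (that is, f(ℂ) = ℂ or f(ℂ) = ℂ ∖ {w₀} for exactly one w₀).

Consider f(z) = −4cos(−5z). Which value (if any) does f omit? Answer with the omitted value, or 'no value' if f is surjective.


Little Picard bounds the complement of f(ℂ) to at most one point.
cos is entire and surjective onto ℂ: for every w ∈ ℂ, cos(ζ) = w has a solution ζ ∈ ℂ (e.g., via the complex inverse arccos). With ζ = −5z this gives z = ζ/(-5). Then -4·cos(−5z) takes every value in -4·ℂ = ℂ, and adding 0 is a bijection of ℂ. So f is surjective and omits no value. (Note: only on the real line is cos bounded by [−1, 1].)

Omitted value: no value.


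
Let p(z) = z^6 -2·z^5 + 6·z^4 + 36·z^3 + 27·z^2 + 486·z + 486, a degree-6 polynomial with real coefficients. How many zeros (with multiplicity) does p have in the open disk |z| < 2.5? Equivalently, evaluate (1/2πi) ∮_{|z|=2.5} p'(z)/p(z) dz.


The zeros of p are: (3 + 3i), (3 - 3i), -1, (0 + 3i), (0 - 3i), -3.
Their magnitudes are: 4.243, 4.243, 1, 3, 3, 3.
Zeros with |z| < R = 2.5: -1.
Count = 1.
By the argument principle, (1/2πi) ∮_{|z|=R} p'(z)/p(z) dz equals exactly this count.

Number of zeros inside |z| < 2.5: 1.


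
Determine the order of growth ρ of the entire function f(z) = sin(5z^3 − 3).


Write sin(w) = (e^{iw} ± e^{−iw})/(2 or 2i), so |sin(w)| ≤ e^{|w|}. With w = 5z^3 − 3, |w| ≤ 5r^3 + 3 on |z|=r, giving M(r) ≤ e^{5r^3 + 3} and ρ ≤ 3. For the lower bound, choose z on |z|=r with 5z^3 purely imaginary of modulus 5r^3; then |sin(5z^3 − 3)| grows like e^{5r^3}/2, so ρ ≥ 3. Hence ρ = 3.
Therefore ρ = 3.

Order ρ = 3.


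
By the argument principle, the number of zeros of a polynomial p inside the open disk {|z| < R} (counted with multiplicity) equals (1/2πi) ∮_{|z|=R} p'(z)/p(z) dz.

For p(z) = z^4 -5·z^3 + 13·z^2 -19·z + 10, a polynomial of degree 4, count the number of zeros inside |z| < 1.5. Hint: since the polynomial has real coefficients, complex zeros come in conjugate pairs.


The zeros of p are: 1, (1 + 2i), (1 - 2i), 2.
Their magnitudes are: 1, 2.236, 2.236, 2.
Zeros with |z| < R = 1.5: 1.
Count = 1.
By the argument principle, (1/2πi) ∮_{|z|=R} p'(z)/p(z) dz equals exactly this count.

Number of zeros inside |z| < 1.5: 1.


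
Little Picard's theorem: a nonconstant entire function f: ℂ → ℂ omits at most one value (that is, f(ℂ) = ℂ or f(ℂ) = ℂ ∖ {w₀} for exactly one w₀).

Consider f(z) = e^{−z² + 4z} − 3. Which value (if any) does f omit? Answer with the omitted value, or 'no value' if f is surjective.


Little Picard bounds the complement of f(ℂ) to at most one point.
The exponent g(z) = −z² + 4z is a nonconstant polynomial, hence surjective onto ℂ. So e^{g(z)} takes every value in {e^w : w ∈ ℂ} = ℂ ∖ {0}. Adding -3 shifts the range to ℂ ∖ {-3}. f omits exactly -3.

Omitted value: -3.


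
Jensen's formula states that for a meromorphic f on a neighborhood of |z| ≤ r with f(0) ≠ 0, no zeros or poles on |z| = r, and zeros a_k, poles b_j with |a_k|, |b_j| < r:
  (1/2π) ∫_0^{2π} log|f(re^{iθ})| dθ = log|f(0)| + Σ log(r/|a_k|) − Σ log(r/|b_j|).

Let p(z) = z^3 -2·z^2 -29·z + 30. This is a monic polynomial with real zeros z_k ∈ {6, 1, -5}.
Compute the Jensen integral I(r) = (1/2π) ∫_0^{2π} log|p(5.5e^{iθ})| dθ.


Zeros: -5, 1, 6; r = 5.5.
Inside |z| < r: -5, 1. Outside (|z| ≥ r): 6.
p(0) = 30, so log|p(0)| = log(30) = 3.4012.
Apply Jensen: I(r) = log|p(0)| + Σ_k log(r/|z_k|), summed over zeros inside |z| < r.
  log(r/|z_k|) for z_k = 1: log(5.5/1) = 1.7047
  log(r/|z_k|) for z_k = -5: log(5.5/5) = 0.0953
  Outside zeros (6) contribute nothing to the Jensen sum.
Sum over inside zeros: 1.8001.
I(r) = log|p(0)| + (inside sum) = 3.4012 + 1.8001 = 5.2013.
Note: since some zeros are outside |z| ≤ r, the simplified n·log(r) form does NOT apply — only the inside zeros contribute.

I(r) ≈ 5.2013.


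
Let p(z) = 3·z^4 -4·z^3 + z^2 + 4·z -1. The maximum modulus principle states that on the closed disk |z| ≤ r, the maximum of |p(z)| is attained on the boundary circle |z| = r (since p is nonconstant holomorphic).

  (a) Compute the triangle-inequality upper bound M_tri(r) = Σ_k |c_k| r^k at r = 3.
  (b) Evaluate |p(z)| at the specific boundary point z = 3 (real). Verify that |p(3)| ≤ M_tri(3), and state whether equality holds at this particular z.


Coefficients: c_0 = -1, c_1 = 4, c_2 = 1, c_3 = -4, c_4 = 3. Radius r = 3.
Part (a). Triangle bound: M_tri(r) = Σ_k |c_k| r^k
  = |-1|·3^0 + |4|·3^1 + |1|·3^2 + |-4|·3^3 + |3|·3^4
  = 1 + 12 + 9 + 108 + 243 = 373.
This bounds M(r) := max_{|z|=r} |p(z)| from above; equality holds iff all terms c_k z^k can be made to align in phase at a single z on |z|=r.
Part (b). At z = 3 (real, on the circle |z| = r):
  p(3) = (-1)·3^0 + (4)·3^1 + (1)·3^2 + (-4)·3^3 + (3)·3^4 = 155.
  |p(3)| = 155.
Check: |p(3)| = 155 ≤ 373 = M_tri(3). ✓ Equality does not hold at z = 3 (the coefficients have mixed signs, so the terms do not all align in phase there).

M_tri(3) = 373; |p(3)| = 155; equality at z=3: no.


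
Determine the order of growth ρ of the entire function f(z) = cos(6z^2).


Write cos(w) = (e^{iw} ± e^{−iw})/(2 or 2i), so |cos(w)| ≤ e^{|w|}. With w = 6z^2, |w| ≤ 6r^2 + 0 on |z|=r, giving M(r) ≤ e^{6r^2 + 0} and ρ ≤ 2. For the lower bound, choose z on |z|=r with 6z^2 purely imaginary of modulus 6r^2; then |cos(6z^2)| grows like e^{6r^2}/2, so ρ ≥ 2. Hence ρ = 2.
Therefore ρ = 2.

Order ρ = 2.


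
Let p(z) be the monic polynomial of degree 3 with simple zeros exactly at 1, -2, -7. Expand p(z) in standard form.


The polynomial is p(z) = ∏_{α ∈ S} (z − α), where S = {1, -2, -7}.
Expanding the product yields: p(z) = z^3 + 8·z^2 + 5·z -14.
The resulting polynomial has degree 3 and real coefficients as required.

p(z) = z^3 + 8·z^2 + 5·z -14.


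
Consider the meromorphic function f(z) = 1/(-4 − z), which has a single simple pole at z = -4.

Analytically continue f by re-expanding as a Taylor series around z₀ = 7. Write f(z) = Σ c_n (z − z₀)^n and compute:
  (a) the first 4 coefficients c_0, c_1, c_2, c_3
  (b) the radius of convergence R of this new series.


Let w = z − z₀, so z = z₀ + w.
Then -4 − z = -4 − (z₀ + w) = (-4 − z₀) − w = -11 − w.
f(z) = 1/(-11 − w) = (1/(-11)) · 1/(1 − w/(-11)) = Σ_{n≥0} w^n / (-11)^(n+1).
So c_n = 1/(-11)^(n+1):
  c_0 = 1/(-11)^1 = -1/11.
  c_1 = 1/(-11)^2 = 1/121.
  c_2 = 1/(-11)^3 = -1/1331.
  c_3 = 1/(-11)^4 = 1/14641.
The series is valid for |w/d| < 1, i.e. |z − z₀| < |d|.
Radius of convergence: R = |-4 − z₀| = |-11| = 11 (distance from z₀ to the singularity z = -4).

c_0 = -1/11, c_1 = 1/121, c_2 = -1/1331, c_3 = 1/14641; R = 11.
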